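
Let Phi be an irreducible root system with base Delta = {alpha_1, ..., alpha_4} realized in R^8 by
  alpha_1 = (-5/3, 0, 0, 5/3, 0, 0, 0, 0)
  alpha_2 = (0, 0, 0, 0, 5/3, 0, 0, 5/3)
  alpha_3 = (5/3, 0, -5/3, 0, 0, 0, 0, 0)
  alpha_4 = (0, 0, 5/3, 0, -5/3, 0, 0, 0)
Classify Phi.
A4

Compute the Cartan integers a_ij = 2(alpha_i, alpha_j)/(alpha_j, alpha_j); the resulting 4x4 Cartan matrix is
[[2, 0, -1, 0], [0, 2, 0, -1], [-1, 0, 2, -1], [0, -1, -1, 2]].
All simple roots have the same length, so the diagram is simply laced. The associated Dynkin diagram is a chain of 4 nodes with single edges (A_4), so the type is A_4 (the algebra sl(5)).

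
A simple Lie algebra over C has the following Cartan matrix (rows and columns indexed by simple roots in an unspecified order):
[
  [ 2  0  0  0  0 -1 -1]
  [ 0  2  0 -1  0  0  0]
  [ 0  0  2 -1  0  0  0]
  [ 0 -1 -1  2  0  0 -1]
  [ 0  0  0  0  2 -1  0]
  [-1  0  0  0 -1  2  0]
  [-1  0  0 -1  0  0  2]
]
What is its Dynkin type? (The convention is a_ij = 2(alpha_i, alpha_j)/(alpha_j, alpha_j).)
D_7 (so(14))

The matrix has rank 7 with 2's on the diagonal. Reading the off-diagonal entries as Dynkin edges (a single edge where a_ij = a_ji = -1; a double or triple edge where a_ij * a_ji = 2 or 3), the diagram is a chain of 5 nodes with a fork of two nodes at one end (D_7). One simple-root ordering that puts it in standard form is (alpha_5, alpha_6, alpha_1, alpha_7, alpha_4, alpha_2, alpha_3). So the algebra is type D_7, i.e. so(14).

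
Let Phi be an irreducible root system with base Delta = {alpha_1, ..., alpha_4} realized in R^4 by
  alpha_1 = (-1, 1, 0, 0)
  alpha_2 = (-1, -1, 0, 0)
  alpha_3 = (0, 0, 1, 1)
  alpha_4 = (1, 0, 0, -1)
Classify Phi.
D4

Compute the Cartan integers a_ij = 2(alpha_i, alpha_j)/(alpha_j, alpha_j); the resulting 4x4 Cartan matrix is
[[2, 0, 0, -1], [0, 2, 0, -1], [0, 0, 2, -1], [-1, -1, -1, 2]].
All simple roots have the same length, so the diagram is simply laced. The associated Dynkin diagram is a chain of 2 nodes with a fork of two nodes at one end (D_4), so the type is D_4 (the algebra so(8)).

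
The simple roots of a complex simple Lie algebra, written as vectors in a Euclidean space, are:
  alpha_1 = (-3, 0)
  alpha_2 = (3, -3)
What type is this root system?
Compute the Cartan integers a_ij = 2(alpha_i, alpha_j)/(alpha_j, alpha_j); the resulting 2x2 Cartan matrix is
[[2, -1], [-2, 2]].
The roots have two lengths (squared-length ratio 2:1); the short ones are alpha_{1}. The associated Dynkin diagram is a chain of 2 nodes with a double edge at one end; the terminal node there is the unique short simple root (B_2), so the type is B_2 (the algebra so(5)).

type B_2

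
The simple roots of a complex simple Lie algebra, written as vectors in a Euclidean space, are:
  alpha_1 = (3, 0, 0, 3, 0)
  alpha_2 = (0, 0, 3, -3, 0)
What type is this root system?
Compute the Cartan integers a_ij = 2(alpha_i, alpha_j)/(alpha_j, alpha_j); the resulting 2x2 Cartan matrix is
[[2, -1], [-1, 2]].
All simple roots have the same length, so the diagram is simply laced. The associated Dynkin diagram is a chain of 2 nodes with single edges (A_2), so the type is A_2 (the algebra sl(3)).

type A_2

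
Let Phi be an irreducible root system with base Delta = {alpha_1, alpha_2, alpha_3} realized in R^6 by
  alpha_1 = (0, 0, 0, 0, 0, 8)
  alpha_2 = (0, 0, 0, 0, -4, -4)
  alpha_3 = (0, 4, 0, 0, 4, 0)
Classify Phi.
Compute the Cartan integers a_ij = 2(alpha_i, alpha_j)/(alpha_j, alpha_j); the resulting 3x3 Cartan matrix is
[[2, -2, 0], [-1, 2, -1], [0, -1, 2]].
The roots have two lengths (squared-length ratio 2:1); the short ones are alpha_{2,3}. The associated Dynkin diagram is a chain of 3 nodes with a double edge at one end; the terminal node there is the unique long simple root (C_3), so the type is C_3 (the algebra sp(6)).

C_3 (sp(6))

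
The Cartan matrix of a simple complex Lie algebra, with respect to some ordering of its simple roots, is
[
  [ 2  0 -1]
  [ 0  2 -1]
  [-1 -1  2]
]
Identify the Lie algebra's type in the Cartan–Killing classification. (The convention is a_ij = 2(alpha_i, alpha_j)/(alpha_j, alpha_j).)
A3

The matrix has rank 3 with 2's on the diagonal. Reading the off-diagonal entries as Dynkin edges (a single edge where a_ij = a_ji = -1; a double or triple edge where a_ij * a_ji = 2 or 3), the diagram is a chain of 3 nodes with single edges (A_3). One simple-root ordering that puts it in standard form is (alpha_1, alpha_3, alpha_2). So the algebra is type A_3, i.e. sl(4).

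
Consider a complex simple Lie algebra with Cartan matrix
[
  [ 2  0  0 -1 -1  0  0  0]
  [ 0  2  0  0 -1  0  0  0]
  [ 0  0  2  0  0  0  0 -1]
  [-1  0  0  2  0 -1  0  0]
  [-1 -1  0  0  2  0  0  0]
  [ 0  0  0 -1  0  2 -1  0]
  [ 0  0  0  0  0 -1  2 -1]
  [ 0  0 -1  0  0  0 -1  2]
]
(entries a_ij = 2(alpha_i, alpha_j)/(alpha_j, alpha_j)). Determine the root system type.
type A_8

The matrix has rank 8 with 2's on the diagonal. Reading the off-diagonal entries as Dynkin edges (a single edge where a_ij = a_ji = -1; a double or triple edge where a_ij * a_ji = 2 or 3), the diagram is a chain of 8 nodes with single edges (A_8). One simple-root ordering that puts it in standard form is (alpha_3, alpha_8, alpha_7, alpha_6, alpha_4, alpha_1, alpha_5, alpha_2). So the algebra is type A_8, i.e. sl(9).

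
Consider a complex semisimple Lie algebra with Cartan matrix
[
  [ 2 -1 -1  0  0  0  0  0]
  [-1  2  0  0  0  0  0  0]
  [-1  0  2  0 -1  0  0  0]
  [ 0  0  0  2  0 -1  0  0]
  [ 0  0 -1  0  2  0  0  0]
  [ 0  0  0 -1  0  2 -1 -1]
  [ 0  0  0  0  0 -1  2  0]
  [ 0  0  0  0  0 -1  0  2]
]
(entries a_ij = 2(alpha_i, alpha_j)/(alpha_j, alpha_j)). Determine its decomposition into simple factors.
A_4 (sl(5)) + D_4 (so(8))

The diagram associated to this matrix has two connected components: the simple roots {alpha_1, alpha_2, alpha_3, alpha_5} form a chain of 4 nodes with single edges (A_4), and {alpha_4, alpha_6, alpha_7, alpha_8} form a chain of 2 nodes with a fork of two nodes at one end (D_4). A semisimple Lie algebra decomposes uniquely as the direct sum of simple ideals, one per connected component of its Dynkin diagram, so g ≅ A_4 ⊕ D_4 (dimension 24 + 28 = 52).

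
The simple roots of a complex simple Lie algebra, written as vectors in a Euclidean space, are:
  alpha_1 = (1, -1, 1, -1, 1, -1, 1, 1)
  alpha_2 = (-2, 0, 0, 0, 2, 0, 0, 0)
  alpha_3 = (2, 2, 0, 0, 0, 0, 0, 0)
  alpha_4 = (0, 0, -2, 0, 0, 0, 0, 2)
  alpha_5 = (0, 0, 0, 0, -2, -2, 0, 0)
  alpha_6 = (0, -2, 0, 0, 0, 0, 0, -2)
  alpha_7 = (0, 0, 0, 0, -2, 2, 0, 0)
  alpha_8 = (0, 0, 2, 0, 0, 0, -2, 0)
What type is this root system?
type E_8

Compute the Cartan integers a_ij = 2(alpha_i, alpha_j)/(alpha_j, alpha_j); the resulting 8x8 Cartan matrix is
[[2, 0, 0, 0, 0, 0, -1, 0], [0, 2, -1, 0, -1, 0, -1, 0], [0, -1, 2, 0, 0, -1, 0, 0], [0, 0, 0, 2, 0, -1, 0, -1], [0, -1, 0, 0, 2, 0, 0, 0], [0, 0, -1, -1, 0, 2, 0, 0], [-1, -1, 0, 0, 0, 0, 2, 0], [0, 0, 0, -1, 0, 0, 0, 2]].
All simple roots have the same length, so the diagram is simply laced. The associated Dynkin diagram is a chain of 7 nodes with one extra node attached to the third node from one end (E_8), so the type is E_8.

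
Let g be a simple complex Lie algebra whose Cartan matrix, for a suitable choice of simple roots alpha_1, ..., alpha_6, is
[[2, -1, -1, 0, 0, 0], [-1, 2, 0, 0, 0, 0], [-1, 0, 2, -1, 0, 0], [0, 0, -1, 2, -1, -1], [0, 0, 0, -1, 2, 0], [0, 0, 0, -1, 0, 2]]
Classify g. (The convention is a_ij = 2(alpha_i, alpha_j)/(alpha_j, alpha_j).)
D_6 (so(12))

The matrix has rank 6 with 2's on the diagonal. Reading the off-diagonal entries as Dynkin edges (a single edge where a_ij = a_ji = -1; a double or triple edge where a_ij * a_ji = 2 or 3), the diagram is a chain of 4 nodes with a fork of two nodes at one end (D_6). One simple-root ordering that puts it in standard form is (alpha_2, alpha_1, alpha_3, alpha_4, alpha_6, alpha_5). So the algebra is type D_6, i.e. so(12).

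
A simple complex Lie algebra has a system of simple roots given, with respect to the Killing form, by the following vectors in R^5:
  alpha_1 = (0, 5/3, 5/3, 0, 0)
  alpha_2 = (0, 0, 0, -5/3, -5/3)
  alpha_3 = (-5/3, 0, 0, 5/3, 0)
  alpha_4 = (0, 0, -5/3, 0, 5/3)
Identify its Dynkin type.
type A_4

Compute the Cartan integers a_ij = 2(alpha_i, alpha_j)/(alpha_j, alpha_j); the resulting 4x4 Cartan matrix is
[[2, 0, 0, -1], [0, 2, -1, -1], [0, -1, 2, 0], [-1, -1, 0, 2]].
All simple roots have the same length, so the diagram is simply laced. The associated Dynkin diagram is a chain of 4 nodes with single edges (A_4), so the type is A_4 (the algebra sl(5)).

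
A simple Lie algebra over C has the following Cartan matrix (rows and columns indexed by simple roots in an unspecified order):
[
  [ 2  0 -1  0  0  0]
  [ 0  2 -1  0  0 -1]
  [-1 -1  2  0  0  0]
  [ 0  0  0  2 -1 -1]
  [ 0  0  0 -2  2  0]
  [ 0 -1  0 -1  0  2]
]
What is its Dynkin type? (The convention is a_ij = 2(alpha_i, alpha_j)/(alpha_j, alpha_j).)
The matrix has rank 6 with 2's on the diagonal. Reading the off-diagonal entries as Dynkin edges (a single edge where a_ij = a_ji = -1; a double or triple edge where a_ij * a_ji = 2 or 3), the diagram is a chain of 6 nodes with a double edge at one end; the terminal node there is the unique long simple root (C_6). One simple-root ordering that puts it in standard form is (alpha_1, alpha_3, alpha_2, alpha_6, alpha_4, alpha_5). So the algebra is type C_6, i.e. sp(12).

C_6 (sp(12))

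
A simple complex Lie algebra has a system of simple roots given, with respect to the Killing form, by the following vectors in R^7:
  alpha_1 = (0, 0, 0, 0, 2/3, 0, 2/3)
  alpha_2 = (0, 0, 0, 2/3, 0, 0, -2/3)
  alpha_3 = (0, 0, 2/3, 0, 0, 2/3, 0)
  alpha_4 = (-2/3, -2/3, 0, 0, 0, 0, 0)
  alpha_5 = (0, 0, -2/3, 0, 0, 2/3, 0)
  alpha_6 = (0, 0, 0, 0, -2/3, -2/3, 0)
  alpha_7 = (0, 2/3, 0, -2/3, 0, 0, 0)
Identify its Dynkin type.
Compute the Cartan integers a_ij = 2(alpha_i, alpha_j)/(alpha_j, alpha_j); the resulting 7x7 Cartan matrix is
[[2, -1, 0, 0, 0, -1, 0], [-1, 2, 0, 0, 0, 0, -1], [0, 0, 2, 0, 0, -1, 0], [0, 0, 0, 2, 0, 0, -1], [0, 0, 0, 0, 2, -1, 0], [-1, 0, -1, 0, -1, 2, 0], [0, -1, 0, -1, 0, 0, 2]].
All simple roots have the same length, so the diagram is simply laced. The associated Dynkin diagram is a chain of 5 nodes with a fork of two nodes at one end (D_7), so the type is D_7 (the algebra so(14)).

D7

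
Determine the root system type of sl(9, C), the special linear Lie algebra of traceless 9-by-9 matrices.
This is sl(9), which has dimension 9^2 - 1 = 80 and rank 9 - 1 = 8 (a Cartan subalgebra is the diagonal traceless matrices). In the classification of classical Lie algebras, the special linear algebra sl(n+1) has type A_n; here n = 8, so the Dynkin diagram is a chain of 8 nodes with single edges (A_8). Hence the type is A_8.

A8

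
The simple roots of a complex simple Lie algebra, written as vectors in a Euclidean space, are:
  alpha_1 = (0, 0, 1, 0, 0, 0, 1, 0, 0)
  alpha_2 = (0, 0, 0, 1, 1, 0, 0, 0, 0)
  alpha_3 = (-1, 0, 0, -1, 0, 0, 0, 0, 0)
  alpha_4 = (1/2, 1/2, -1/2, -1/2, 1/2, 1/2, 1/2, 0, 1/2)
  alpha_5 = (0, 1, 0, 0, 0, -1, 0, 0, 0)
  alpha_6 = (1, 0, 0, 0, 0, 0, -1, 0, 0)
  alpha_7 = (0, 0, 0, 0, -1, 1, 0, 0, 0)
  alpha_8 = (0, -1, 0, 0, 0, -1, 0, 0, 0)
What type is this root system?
Compute the Cartan integers a_ij = 2(alpha_i, alpha_j)/(alpha_j, alpha_j); the resulting 8x8 Cartan matrix is
[[2, 0, 0, 0, 0, -1, 0, 0], [0, 2, -1, 0, 0, 0, -1, 0], [0, -1, 2, 0, 0, -1, 0, 0], [0, 0, 0, 2, 0, 0, 0, -1], [0, 0, 0, 0, 2, 0, -1, 0], [-1, 0, -1, 0, 0, 2, 0, 0], [0, -1, 0, 0, -1, 0, 2, -1], [0, 0, 0, -1, 0, 0, -1, 2]].
All simple roots have the same length, so the diagram is simply laced. The associated Dynkin diagram is a chain of 7 nodes with one extra node attached to the third node from one end (E_8), so the type is E_8.

E8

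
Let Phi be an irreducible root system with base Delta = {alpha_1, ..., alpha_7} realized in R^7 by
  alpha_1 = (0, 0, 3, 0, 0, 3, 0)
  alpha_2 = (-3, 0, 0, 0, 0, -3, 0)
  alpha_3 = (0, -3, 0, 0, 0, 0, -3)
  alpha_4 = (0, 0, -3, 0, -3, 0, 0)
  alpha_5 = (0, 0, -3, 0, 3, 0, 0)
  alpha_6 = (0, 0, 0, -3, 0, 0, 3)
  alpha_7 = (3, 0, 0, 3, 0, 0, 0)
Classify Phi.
Compute the Cartan integers a_ij = 2(alpha_i, alpha_j)/(alpha_j, alpha_j); the resulting 7x7 Cartan matrix is
[[2, -1, 0, -1, -1, 0, 0], [-1, 2, 0, 0, 0, 0, -1], [0, 0, 2, 0, 0, -1, 0], [-1, 0, 0, 2, 0, 0, 0], [-1, 0, 0, 0, 2, 0, 0], [0, 0, -1, 0, 0, 2, -1], [0, -1, 0, 0, 0, -1, 2]].
All simple roots have the same length, so the diagram is simply laced. The associated Dynkin diagram is a chain of 5 nodes with a fork of two nodes at one end (D_7), so the type is D_7 (the algebra so(14)).

D7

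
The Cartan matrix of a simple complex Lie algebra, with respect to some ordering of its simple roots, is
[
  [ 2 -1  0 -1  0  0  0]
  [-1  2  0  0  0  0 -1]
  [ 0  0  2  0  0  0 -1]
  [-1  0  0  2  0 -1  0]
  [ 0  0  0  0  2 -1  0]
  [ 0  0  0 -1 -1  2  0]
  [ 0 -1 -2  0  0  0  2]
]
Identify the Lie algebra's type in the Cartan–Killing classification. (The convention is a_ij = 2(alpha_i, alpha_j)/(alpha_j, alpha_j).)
type B_7

The matrix has rank 7 with 2's on the diagonal. Reading the off-diagonal entries as Dynkin edges (a single edge where a_ij = a_ji = -1; a double or triple edge where a_ij * a_ji = 2 or 3), the diagram is a chain of 7 nodes with a double edge at one end; the terminal node there is the unique short simple root (B_7). One simple-root ordering that puts it in standard form is (alpha_5, alpha_6, alpha_4, alpha_1, alpha_2, alpha_7, alpha_3). So the algebra is type B_7, i.e. so(15).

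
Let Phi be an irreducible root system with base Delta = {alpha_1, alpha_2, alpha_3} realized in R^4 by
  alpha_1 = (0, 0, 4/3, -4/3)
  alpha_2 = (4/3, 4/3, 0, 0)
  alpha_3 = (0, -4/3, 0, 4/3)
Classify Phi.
type A_3

Compute the Cartan integers a_ij = 2(alpha_i, alpha_j)/(alpha_j, alpha_j); the resulting 3x3 Cartan matrix is
[[2, 0, -1], [0, 2, -1], [-1, -1, 2]].
All simple roots have the same length, so the diagram is simply laced. The associated Dynkin diagram is a chain of 3 nodes with single edges (A_3), so the type is A_3 (the algebra sl(4)).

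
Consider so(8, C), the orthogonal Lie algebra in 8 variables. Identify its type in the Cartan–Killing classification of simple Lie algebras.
D_4 (so(8))

This is so(8) with 8 even, which has dimension 8(8-1)/2 = 28 and rank 8/2 = 4. In the classification of classical Lie algebras, the orthogonal algebra so(2n) in an even number of variables has type D_n; here n = 4, so the Dynkin diagram is a chain of 2 nodes with a fork of two nodes at one end (D_4). Hence the type is D_4.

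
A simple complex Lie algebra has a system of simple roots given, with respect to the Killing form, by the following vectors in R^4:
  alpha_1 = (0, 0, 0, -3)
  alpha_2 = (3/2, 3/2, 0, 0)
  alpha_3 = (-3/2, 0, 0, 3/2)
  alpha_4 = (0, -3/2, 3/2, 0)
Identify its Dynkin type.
Compute the Cartan integers a_ij = 2(alpha_i, alpha_j)/(alpha_j, alpha_j); the resulting 4x4 Cartan matrix is
[[2, 0, -2, 0], [0, 2, -1, -1], [-1, -1, 2, 0], [0, -1, 0, 2]].
The roots have two lengths (squared-length ratio 2:1); the short ones are alpha_{2,3,4}. The associated Dynkin diagram is a chain of 4 nodes with a double edge at one end; the terminal node there is the unique long simple root (C_4), so the type is C_4 (the algebra sp(8)).

type C_4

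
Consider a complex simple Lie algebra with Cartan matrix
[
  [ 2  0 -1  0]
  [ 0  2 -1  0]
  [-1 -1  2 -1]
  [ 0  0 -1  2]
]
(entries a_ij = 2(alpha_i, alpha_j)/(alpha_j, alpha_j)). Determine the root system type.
type D_4

The matrix has rank 4 with 2's on the diagonal. Reading the off-diagonal entries as Dynkin edges (a single edge where a_ij = a_ji = -1; a double or triple edge where a_ij * a_ji = 2 or 3), the diagram is a chain of 2 nodes with a fork of two nodes at one end (D_4). One simple-root ordering that puts it in standard form is (alpha_2, alpha_3, alpha_1, alpha_4). So the algebra is type D_4, i.e. so(8).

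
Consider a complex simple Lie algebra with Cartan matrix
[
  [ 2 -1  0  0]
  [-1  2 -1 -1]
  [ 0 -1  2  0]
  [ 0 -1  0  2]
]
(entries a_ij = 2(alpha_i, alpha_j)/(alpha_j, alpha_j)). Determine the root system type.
The matrix has rank 4 with 2's on the diagonal. Reading the off-diagonal entries as Dynkin edges (a single edge where a_ij = a_ji = -1; a double or triple edge where a_ij * a_ji = 2 or 3), the diagram is a chain of 2 nodes with a fork of two nodes at one end (D_4). One simple-root ordering that puts it in standard form is (alpha_4, alpha_2, alpha_1, alpha_3). So the algebra is type D_4, i.e. so(8).

D4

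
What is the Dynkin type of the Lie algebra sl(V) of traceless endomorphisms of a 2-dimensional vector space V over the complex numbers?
This is sl(2), which has dimension 2^2 - 1 = 3 and rank 2 - 1 = 1 (a Cartan subalgebra is the diagonal traceless matrices). In the classification of classical Lie algebras, the special linear algebra sl(n+1) has type A_n; here n = 1, so the Dynkin diagram is a chain of 1 nodes with single edges (A_1). Hence the type is A_1.

type A_1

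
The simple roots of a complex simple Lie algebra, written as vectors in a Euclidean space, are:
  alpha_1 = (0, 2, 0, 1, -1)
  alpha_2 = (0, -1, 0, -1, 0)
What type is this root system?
Compute the Cartan integers a_ij = 2(alpha_i, alpha_j)/(alpha_j, alpha_j); the resulting 2x2 Cartan matrix is
[[2, -3], [-1, 2]].
The roots have two lengths (squared-length ratio 3:1); the short ones are alpha_{2}. The associated Dynkin diagram is two nodes joined by a triple edge (G_2), so the type is G_2.

G_2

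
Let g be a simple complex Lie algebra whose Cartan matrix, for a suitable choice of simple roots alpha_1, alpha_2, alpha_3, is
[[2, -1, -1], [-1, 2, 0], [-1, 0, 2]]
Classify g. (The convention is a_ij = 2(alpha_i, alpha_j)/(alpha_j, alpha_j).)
A_3 (sl(4))

The matrix has rank 3 with 2's on the diagonal. Reading the off-diagonal entries as Dynkin edges (a single edge where a_ij = a_ji = -1; a double or triple edge where a_ij * a_ji = 2 or 3), the diagram is a chain of 3 nodes with single edges (A_3). One simple-root ordering that puts it in standard form is (alpha_3, alpha_1, alpha_2). So the algebra is type A_3, i.e. sl(4).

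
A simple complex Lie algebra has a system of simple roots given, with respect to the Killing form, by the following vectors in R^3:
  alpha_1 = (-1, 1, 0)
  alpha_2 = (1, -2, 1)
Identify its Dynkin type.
type G_2

Compute the Cartan integers a_ij = 2(alpha_i, alpha_j)/(alpha_j, alpha_j); the resulting 2x2 Cartan matrix is
[[2, -1], [-3, 2]].
The roots have two lengths (squared-length ratio 3:1); the short ones are alpha_{1}. The associated Dynkin diagram is two nodes joined by a triple edge (G_2), so the type is G_2.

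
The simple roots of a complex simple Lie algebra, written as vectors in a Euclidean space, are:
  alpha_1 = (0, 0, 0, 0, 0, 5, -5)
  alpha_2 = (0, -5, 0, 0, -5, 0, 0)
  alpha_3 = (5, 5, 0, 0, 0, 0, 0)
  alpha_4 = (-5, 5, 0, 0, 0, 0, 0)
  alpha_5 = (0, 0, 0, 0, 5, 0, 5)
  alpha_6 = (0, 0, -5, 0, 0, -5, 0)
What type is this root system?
Compute the Cartan integers a_ij = 2(alpha_i, alpha_j)/(alpha_j, alpha_j); the resulting 6x6 Cartan matrix is
[[2, 0, 0, 0, -1, -1], [0, 2, -1, -1, -1, 0], [0, -1, 2, 0, 0, 0], [0, -1, 0, 2, 0, 0], [-1, -1, 0, 0, 2, 0], [-1, 0, 0, 0, 0, 2]].
All simple roots have the same length, so the diagram is simply laced. The associated Dynkin diagram is a chain of 4 nodes with a fork of two nodes at one end (D_6), so the type is D_6 (the algebra so(12)).

type D_6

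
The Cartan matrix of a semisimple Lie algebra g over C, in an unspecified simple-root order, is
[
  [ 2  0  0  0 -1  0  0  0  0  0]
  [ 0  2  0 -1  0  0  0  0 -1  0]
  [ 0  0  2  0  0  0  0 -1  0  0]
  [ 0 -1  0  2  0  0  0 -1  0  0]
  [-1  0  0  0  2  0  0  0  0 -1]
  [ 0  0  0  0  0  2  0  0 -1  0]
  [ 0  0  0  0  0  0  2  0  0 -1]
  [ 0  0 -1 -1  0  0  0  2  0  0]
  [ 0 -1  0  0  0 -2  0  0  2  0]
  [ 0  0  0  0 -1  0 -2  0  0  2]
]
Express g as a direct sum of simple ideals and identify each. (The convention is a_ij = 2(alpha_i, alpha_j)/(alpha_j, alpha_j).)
B_4 (so(9)) + B_6 (so(13))

The diagram associated to this matrix has two connected components: the simple roots {alpha_1, alpha_5, alpha_7, alpha_10} form a chain of 4 nodes with a double edge at one end; the terminal node there is the unique short simple root (B_4), and {alpha_2, alpha_3, alpha_4, alpha_6, alpha_8, alpha_9} form a chain of 6 nodes with a double edge at one end; the terminal node there is the unique short simple root (B_6). A semisimple Lie algebra decomposes uniquely as the direct sum of simple ideals, one per connected component of its Dynkin diagram, so g ≅ B_4 ⊕ B_6 (dimension 36 + 78 = 114).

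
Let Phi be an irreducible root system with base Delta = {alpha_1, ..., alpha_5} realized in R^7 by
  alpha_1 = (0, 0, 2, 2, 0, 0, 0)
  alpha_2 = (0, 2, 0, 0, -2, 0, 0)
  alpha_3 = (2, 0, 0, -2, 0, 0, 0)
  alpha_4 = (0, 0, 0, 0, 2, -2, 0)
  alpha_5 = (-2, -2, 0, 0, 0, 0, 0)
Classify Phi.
Compute the Cartan integers a_ij = 2(alpha_i, alpha_j)/(alpha_j, alpha_j); the resulting 5x5 Cartan matrix is
[[2, 0, -1, 0, 0], [0, 2, 0, -1, -1], [-1, 0, 2, 0, -1], [0, -1, 0, 2, 0], [0, -1, -1, 0, 2]].
All simple roots have the same length, so the diagram is simply laced. The associated Dynkin diagram is a chain of 5 nodes with single edges (A_5), so the type is A_5 (the algebra sl(6)).

type A_5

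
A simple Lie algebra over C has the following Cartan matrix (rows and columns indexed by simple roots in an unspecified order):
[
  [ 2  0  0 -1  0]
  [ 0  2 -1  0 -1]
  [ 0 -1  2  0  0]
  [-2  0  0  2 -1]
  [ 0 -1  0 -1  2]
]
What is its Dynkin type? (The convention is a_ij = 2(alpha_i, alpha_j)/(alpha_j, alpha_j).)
The matrix has rank 5 with 2's on the diagonal. Reading the off-diagonal entries as Dynkin edges (a single edge where a_ij = a_ji = -1; a double or triple edge where a_ij * a_ji = 2 or 3), the diagram is a chain of 5 nodes with a double edge at one end; the terminal node there is the unique short simple root (B_5). One simple-root ordering that puts it in standard form is (alpha_3, alpha_2, alpha_5, alpha_4, alpha_1). So the algebra is type B_5, i.e. so(11).

type B_5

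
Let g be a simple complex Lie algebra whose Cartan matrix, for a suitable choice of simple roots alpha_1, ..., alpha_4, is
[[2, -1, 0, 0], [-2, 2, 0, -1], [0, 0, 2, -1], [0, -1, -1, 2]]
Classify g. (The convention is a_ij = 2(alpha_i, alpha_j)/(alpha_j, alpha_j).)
The matrix has rank 4 with 2's on the diagonal. Reading the off-diagonal entries as Dynkin edges (a single edge where a_ij = a_ji = -1; a double or triple edge where a_ij * a_ji = 2 or 3), the diagram is a chain of 4 nodes with a double edge at one end; the terminal node there is the unique short simple root (B_4). One simple-root ordering that puts it in standard form is (alpha_3, alpha_4, alpha_2, alpha_1). So the algebra is type B_4, i.e. so(9).

type B_4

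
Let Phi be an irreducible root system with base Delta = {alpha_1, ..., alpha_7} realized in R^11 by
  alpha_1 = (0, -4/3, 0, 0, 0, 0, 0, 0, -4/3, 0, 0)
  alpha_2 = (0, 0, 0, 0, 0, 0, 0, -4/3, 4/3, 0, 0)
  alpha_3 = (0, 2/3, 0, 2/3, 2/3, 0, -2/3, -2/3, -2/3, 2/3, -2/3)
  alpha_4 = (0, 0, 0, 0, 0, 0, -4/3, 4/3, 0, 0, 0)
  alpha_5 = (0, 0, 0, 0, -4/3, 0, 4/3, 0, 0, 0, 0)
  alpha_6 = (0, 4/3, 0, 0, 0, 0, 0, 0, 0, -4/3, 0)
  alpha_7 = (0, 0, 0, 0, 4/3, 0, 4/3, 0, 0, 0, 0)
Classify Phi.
E_7

Compute the Cartan integers a_ij = 2(alpha_i, alpha_j)/(alpha_j, alpha_j); the resulting 7x7 Cartan matrix is
[[2, -1, 0, 0, 0, -1, 0], [-1, 2, 0, -1, 0, 0, 0], [0, 0, 2, 0, -1, 0, 0], [0, -1, 0, 2, -1, 0, -1], [0, 0, -1, -1, 2, 0, 0], [-1, 0, 0, 0, 0, 2, 0], [0, 0, 0, -1, 0, 0, 2]].
All simple roots have the same length, so the diagram is simply laced. The associated Dynkin diagram is a chain of 6 nodes with one extra node attached to the third node from one end (E_7), so the type is E_7.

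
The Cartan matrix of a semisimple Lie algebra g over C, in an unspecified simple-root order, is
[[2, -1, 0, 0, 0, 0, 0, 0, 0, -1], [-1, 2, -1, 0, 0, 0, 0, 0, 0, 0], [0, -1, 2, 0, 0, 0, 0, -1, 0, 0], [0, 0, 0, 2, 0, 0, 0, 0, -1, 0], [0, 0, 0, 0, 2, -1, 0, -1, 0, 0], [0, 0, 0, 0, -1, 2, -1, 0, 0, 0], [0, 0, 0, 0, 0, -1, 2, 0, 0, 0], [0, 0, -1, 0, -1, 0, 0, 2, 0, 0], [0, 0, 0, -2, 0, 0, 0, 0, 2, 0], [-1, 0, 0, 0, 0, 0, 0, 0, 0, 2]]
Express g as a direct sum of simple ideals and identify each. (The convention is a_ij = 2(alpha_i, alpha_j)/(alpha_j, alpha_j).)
The diagram associated to this matrix has two connected components: the simple roots {alpha_1, alpha_2, alpha_3, alpha_5, alpha_6, alpha_7, alpha_8, alpha_10} form a chain of 8 nodes with single edges (A_8), and {alpha_4, alpha_9} form a chain of 2 nodes with a double edge at one end; the terminal node there is the unique short simple root (B_2). A semisimple Lie algebra decomposes uniquely as the direct sum of simple ideals, one per connected component of its Dynkin diagram, so g ≅ A_8 ⊕ B_2 (dimension 80 + 10 = 90).

A_8 + B_2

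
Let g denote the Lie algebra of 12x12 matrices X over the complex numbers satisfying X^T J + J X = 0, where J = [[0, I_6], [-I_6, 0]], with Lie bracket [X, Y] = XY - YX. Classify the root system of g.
This is sp(12), which has dimension 12(12+1)/2 = 78 and rank 12/2 = 6. In the classification of classical Lie algebras, the symplectic algebra sp(2n) has type C_n; here n = 6, so the Dynkin diagram is a chain of 6 nodes with a double edge at one end; the terminal node there is the unique long simple root (C_6). Hence the type is C_6.

type C_6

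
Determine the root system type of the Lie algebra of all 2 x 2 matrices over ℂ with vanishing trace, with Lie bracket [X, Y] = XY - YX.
This is sl(2), which has dimension 2^2 - 1 = 3 and rank 2 - 1 = 1 (a Cartan subalgebra is the diagonal traceless matrices). In the classification of classical Lie algebras, the special linear algebra sl(n+1) has type A_n; here n = 1, so the Dynkin diagram is a chain of 1 nodes with single edges (A_1). Hence the type is A_1.

A_1 (sl(2))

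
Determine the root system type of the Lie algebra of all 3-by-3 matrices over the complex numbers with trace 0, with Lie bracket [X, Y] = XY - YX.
A_2

This is sl(3), which has dimension 3^2 - 1 = 8 and rank 3 - 1 = 2 (a Cartan subalgebra is the diagonal traceless matrices). In the classification of classical Lie algebras, the special linear algebra sl(n+1) has type A_n; here n = 2, so the Dynkin diagram is a chain of 2 nodes with single edges (A_2). Hence the type is A_2.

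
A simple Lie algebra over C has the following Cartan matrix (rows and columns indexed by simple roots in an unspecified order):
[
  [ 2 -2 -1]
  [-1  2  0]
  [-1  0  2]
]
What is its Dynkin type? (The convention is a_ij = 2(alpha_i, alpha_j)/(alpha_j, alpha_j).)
The matrix has rank 3 with 2's on the diagonal. Reading the off-diagonal entries as Dynkin edges (a single edge where a_ij = a_ji = -1; a double or triple edge where a_ij * a_ji = 2 or 3), the diagram is a chain of 3 nodes with a double edge at one end; the terminal node there is the unique short simple root (B_3). One simple-root ordering that puts it in standard form is (alpha_3, alpha_1, alpha_2). So the algebra is type B_3, i.e. so(7).

type B_3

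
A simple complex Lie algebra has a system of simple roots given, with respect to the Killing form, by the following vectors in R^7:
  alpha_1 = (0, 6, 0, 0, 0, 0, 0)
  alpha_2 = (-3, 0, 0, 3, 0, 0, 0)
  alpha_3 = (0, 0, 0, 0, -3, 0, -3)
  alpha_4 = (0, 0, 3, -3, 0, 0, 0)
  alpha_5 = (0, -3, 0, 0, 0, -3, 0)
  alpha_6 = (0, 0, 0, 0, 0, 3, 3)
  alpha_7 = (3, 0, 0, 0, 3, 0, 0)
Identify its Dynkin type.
Compute the Cartan integers a_ij = 2(alpha_i, alpha_j)/(alpha_j, alpha_j); the resulting 7x7 Cartan matrix is
[[2, 0, 0, 0, -2, 0, 0], [0, 2, 0, -1, 0, 0, -1], [0, 0, 2, 0, 0, -1, -1], [0, -1, 0, 2, 0, 0, 0], [-1, 0, 0, 0, 2, -1, 0], [0, 0, -1, 0, -1, 2, 0], [0, -1, -1, 0, 0, 0, 2]].
The roots have two lengths (squared-length ratio 2:1); the short ones are alpha_{2,3,4,5,6,7}. The associated Dynkin diagram is a chain of 7 nodes with a double edge at one end; the terminal node there is the unique long simple root (C_7), so the type is C_7 (the algebra sp(14)).

C_7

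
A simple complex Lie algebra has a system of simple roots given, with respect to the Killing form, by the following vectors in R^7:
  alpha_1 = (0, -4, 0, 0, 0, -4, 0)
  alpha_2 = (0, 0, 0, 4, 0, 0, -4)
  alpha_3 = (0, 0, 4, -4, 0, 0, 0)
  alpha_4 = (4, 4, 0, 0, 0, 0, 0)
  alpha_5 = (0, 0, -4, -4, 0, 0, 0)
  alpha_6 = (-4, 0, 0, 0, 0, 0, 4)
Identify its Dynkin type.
Compute the Cartan integers a_ij = 2(alpha_i, alpha_j)/(alpha_j, alpha_j); the resulting 6x6 Cartan matrix is
[[2, 0, 0, -1, 0, 0], [0, 2, -1, 0, -1, -1], [0, -1, 2, 0, 0, 0], [-1, 0, 0, 2, 0, -1], [0, -1, 0, 0, 2, 0], [0, -1, 0, -1, 0, 2]].
All simple roots have the same length, so the diagram is simply laced. The associated Dynkin diagram is a chain of 4 nodes with a fork of two nodes at one end (D_6), so the type is D_6 (the algebra so(12)).

type D_6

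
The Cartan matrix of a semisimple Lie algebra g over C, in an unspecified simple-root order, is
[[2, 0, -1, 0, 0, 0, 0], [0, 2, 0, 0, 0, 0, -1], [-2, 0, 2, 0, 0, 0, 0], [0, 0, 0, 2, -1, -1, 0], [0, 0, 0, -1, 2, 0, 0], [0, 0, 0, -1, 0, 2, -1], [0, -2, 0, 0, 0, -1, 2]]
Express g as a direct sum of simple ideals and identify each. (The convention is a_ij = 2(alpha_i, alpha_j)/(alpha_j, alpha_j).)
The diagram associated to this matrix has two connected components: the simple roots {alpha_1, alpha_3} form a chain of 2 nodes with a double edge at one end; the terminal node there is the unique short simple root (B_2), and {alpha_2, alpha_4, alpha_5, alpha_6, alpha_7} form a chain of 5 nodes with a double edge at one end; the terminal node there is the unique short simple root (B_5). A semisimple Lie algebra decomposes uniquely as the direct sum of simple ideals, one per connected component of its Dynkin diagram, so g ≅ B_2 ⊕ B_5 (dimension 10 + 55 = 65).

B_2 + B_5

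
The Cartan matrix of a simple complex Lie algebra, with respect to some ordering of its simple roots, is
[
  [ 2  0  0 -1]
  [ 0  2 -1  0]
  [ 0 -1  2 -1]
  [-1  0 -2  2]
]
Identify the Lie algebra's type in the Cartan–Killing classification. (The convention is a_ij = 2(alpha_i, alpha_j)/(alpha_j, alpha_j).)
F4

The matrix has rank 4 with 2's on the diagonal. Reading the off-diagonal entries as Dynkin edges (a single edge where a_ij = a_ji = -1; a double or triple edge where a_ij * a_ji = 2 or 3), the diagram is a chain of 4 nodes with a double edge between the middle two (F_4). One simple-root ordering that puts it in standard form is (alpha_1, alpha_4, alpha_3, alpha_2). So the algebra is type F_4.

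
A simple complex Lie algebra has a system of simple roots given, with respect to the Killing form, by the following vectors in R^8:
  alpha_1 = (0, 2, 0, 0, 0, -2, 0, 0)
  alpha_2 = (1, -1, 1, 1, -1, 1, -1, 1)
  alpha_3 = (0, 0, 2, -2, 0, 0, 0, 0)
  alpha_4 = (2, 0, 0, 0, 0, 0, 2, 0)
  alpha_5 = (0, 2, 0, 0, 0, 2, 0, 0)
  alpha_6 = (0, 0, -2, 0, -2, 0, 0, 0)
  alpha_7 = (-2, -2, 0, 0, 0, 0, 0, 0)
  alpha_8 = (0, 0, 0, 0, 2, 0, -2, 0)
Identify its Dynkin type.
Compute the Cartan integers a_ij = 2(alpha_i, alpha_j)/(alpha_j, alpha_j); the resulting 8x8 Cartan matrix is
[[2, -1, 0, 0, 0, 0, -1, 0], [-1, 2, 0, 0, 0, 0, 0, 0], [0, 0, 2, 0, 0, -1, 0, 0], [0, 0, 0, 2, 0, 0, -1, -1], [0, 0, 0, 0, 2, 0, -1, 0], [0, 0, -1, 0, 0, 2, 0, -1], [-1, 0, 0, -1, -1, 0, 2, 0], [0, 0, 0, -1, 0, -1, 0, 2]].
All simple roots have the same length, so the diagram is simply laced. The associated Dynkin diagram is a chain of 7 nodes with one extra node attached to the third node from one end (E_8), so the type is E_8.

E8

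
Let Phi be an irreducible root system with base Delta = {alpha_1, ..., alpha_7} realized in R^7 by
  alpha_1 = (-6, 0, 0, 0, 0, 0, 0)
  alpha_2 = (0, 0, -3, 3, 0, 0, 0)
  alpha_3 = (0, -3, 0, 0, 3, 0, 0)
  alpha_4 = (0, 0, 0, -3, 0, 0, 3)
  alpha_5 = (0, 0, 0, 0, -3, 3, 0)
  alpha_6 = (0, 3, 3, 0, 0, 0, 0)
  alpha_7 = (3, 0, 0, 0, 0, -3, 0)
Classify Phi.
Compute the Cartan integers a_ij = 2(alpha_i, alpha_j)/(alpha_j, alpha_j); the resulting 7x7 Cartan matrix is
[[2, 0, 0, 0, 0, 0, -2], [0, 2, 0, -1, 0, -1, 0], [0, 0, 2, 0, -1, -1, 0], [0, -1, 0, 2, 0, 0, 0], [0, 0, -1, 0, 2, 0, -1], [0, -1, -1, 0, 0, 2, 0], [-1, 0, 0, 0, -1, 0, 2]].
The roots have two lengths (squared-length ratio 2:1); the short ones are alpha_{2,3,4,5,6,7}. The associated Dynkin diagram is a chain of 7 nodes with a double edge at one end; the terminal node there is the unique long simple root (C_7), so the type is C_7 (the algebra sp(14)).

C_7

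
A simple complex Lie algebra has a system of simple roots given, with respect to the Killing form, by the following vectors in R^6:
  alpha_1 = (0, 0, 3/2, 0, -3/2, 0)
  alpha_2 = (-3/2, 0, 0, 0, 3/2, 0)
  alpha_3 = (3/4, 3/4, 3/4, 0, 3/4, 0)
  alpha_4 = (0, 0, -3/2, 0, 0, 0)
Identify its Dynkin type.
Compute the Cartan integers a_ij = 2(alpha_i, alpha_j)/(alpha_j, alpha_j); the resulting 4x4 Cartan matrix is
[[2, -1, 0, -2], [-1, 2, 0, 0], [0, 0, 2, -1], [-1, 0, -1, 2]].
The roots have two lengths (squared-length ratio 2:1); the short ones are alpha_{3,4}. The associated Dynkin diagram is a chain of 4 nodes with a double edge between the middle two (F_4), so the type is F_4.

F_4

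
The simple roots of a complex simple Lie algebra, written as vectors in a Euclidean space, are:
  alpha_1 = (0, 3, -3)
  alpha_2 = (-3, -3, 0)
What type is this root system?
type A_2

Compute the Cartan integers a_ij = 2(alpha_i, alpha_j)/(alpha_j, alpha_j); the resulting 2x2 Cartan matrix is
[[2, -1], [-1, 2]].
All simple roots have the same length, so the diagram is simply laced. The associated Dynkin diagram is a chain of 2 nodes with single edges (A_2), so the type is A_2 (the algebra sl(3)).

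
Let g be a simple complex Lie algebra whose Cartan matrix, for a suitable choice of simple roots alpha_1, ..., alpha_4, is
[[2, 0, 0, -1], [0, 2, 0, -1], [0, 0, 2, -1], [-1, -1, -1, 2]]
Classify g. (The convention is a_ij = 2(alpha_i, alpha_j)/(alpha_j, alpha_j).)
The matrix has rank 4 with 2's on the diagonal. Reading the off-diagonal entries as Dynkin edges (a single edge where a_ij = a_ji = -1; a double or triple edge where a_ij * a_ji = 2 or 3), the diagram is a chain of 2 nodes with a fork of two nodes at one end (D_4). One simple-root ordering that puts it in standard form is (alpha_1, alpha_4, alpha_3, alpha_2). So the algebra is type D_4, i.e. so(8).

D4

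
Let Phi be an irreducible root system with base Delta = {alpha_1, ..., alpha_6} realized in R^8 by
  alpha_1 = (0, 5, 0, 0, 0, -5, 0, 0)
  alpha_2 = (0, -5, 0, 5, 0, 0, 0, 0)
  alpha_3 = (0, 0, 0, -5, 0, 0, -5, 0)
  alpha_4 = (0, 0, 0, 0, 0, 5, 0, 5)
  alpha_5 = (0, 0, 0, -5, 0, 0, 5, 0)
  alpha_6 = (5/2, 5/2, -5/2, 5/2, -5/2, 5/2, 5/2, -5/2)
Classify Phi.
type E_6

Compute the Cartan integers a_ij = 2(alpha_i, alpha_j)/(alpha_j, alpha_j); the resulting 6x6 Cartan matrix is
[[2, -1, 0, -1, 0, 0], [-1, 2, -1, 0, -1, 0], [0, -1, 2, 0, 0, -1], [-1, 0, 0, 2, 0, 0], [0, -1, 0, 0, 2, 0], [0, 0, -1, 0, 0, 2]].
All simple roots have the same length, so the diagram is simply laced. The associated Dynkin diagram is a chain of 5 nodes with one extra node attached to the third node from one end (E_6), so the type is E_6.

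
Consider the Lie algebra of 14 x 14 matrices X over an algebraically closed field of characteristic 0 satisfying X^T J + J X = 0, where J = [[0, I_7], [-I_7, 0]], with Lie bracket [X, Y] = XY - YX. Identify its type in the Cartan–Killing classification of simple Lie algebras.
This is sp(14), which has dimension 14(14+1)/2 = 105 and rank 14/2 = 7. In the classification of classical Lie algebras, the symplectic algebra sp(2n) has type C_n; here n = 7, so the Dynkin diagram is a chain of 7 nodes with a double edge at one end; the terminal node there is the unique long simple root (C_7). Hence the type is C_7.

C_7 (sp(14))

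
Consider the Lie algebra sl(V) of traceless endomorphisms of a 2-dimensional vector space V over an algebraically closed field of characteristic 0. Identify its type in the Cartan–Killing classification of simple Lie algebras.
This is sl(2), which has dimension 2^2 - 1 = 3 and rank 2 - 1 = 1 (a Cartan subalgebra is the diagonal traceless matrices). In the classification of classical Lie algebras, the special linear algebra sl(n+1) has type A_n; here n = 1, so the Dynkin diagram is a chain of 1 nodes with single edges (A_1). Hence the type is A_1.

A_1 (sl(2))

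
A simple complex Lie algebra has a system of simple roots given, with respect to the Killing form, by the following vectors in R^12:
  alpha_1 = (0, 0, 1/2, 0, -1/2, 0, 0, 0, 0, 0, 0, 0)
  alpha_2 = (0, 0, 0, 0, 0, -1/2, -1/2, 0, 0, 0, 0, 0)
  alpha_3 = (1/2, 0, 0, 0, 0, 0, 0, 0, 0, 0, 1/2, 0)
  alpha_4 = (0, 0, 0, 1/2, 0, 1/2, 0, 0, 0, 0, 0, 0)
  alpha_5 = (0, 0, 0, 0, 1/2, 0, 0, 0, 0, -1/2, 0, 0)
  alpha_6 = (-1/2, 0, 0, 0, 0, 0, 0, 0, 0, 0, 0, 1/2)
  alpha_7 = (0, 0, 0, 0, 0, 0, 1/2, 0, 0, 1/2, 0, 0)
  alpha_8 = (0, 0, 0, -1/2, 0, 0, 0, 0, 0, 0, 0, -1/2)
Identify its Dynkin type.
A8

Compute the Cartan integers a_ij = 2(alpha_i, alpha_j)/(alpha_j, alpha_j); the resulting 8x8 Cartan matrix is
[[2, 0, 0, 0, -1, 0, 0, 0], [0, 2, 0, -1, 0, 0, -1, 0], [0, 0, 2, 0, 0, -1, 0, 0], [0, -1, 0, 2, 0, 0, 0, -1], [-1, 0, 0, 0, 2, 0, -1, 0], [0, 0, -1, 0, 0, 2, 0, -1], [0, -1, 0, 0, -1, 0, 2, 0], [0, 0, 0, -1, 0, -1, 0, 2]].
All simple roots have the same length, so the diagram is simply laced. The associated Dynkin diagram is a chain of 8 nodes with single edges (A_8), so the type is A_8 (the algebra sl(9)).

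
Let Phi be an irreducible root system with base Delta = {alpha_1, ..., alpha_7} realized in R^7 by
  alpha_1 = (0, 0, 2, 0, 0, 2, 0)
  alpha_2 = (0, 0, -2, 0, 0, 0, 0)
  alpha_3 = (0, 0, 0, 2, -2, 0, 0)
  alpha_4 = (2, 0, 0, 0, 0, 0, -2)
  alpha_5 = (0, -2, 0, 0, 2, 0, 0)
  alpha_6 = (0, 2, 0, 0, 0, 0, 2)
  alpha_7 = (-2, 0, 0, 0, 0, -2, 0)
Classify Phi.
B_7

Compute the Cartan integers a_ij = 2(alpha_i, alpha_j)/(alpha_j, alpha_j); the resulting 7x7 Cartan matrix is
[[2, -2, 0, 0, 0, 0, -1], [-1, 2, 0, 0, 0, 0, 0], [0, 0, 2, 0, -1, 0, 0], [0, 0, 0, 2, 0, -1, -1], [0, 0, -1, 0, 2, -1, 0], [0, 0, 0, -1, -1, 2, 0], [-1, 0, 0, -1, 0, 0, 2]].
The roots have two lengths (squared-length ratio 2:1); the short ones are alpha_{2}. The associated Dynkin diagram is a chain of 7 nodes with a double edge at one end; the terminal node there is the unique short simple root (B_7), so the type is B_7 (the algebra so(15)).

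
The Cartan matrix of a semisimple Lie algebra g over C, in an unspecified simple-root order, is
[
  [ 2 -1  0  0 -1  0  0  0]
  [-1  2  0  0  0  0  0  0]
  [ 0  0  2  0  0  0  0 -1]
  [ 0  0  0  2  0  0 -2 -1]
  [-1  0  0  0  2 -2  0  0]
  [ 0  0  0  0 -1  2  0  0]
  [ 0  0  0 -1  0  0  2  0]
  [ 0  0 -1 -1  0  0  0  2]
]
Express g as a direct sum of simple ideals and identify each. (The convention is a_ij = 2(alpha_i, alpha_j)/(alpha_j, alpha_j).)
B_4 (so(9)) + B_4 (so(9))

The diagram associated to this matrix has two connected components: the simple roots {alpha_1, alpha_2, alpha_5, alpha_6} form a chain of 4 nodes with a double edge at one end; the terminal node there is the unique short simple root (B_4), and {alpha_3, alpha_4, alpha_7, alpha_8} form a chain of 4 nodes with a double edge at one end; the terminal node there is the unique short simple root (B_4). A semisimple Lie algebra decomposes uniquely as the direct sum of simple ideals, one per connected component of its Dynkin diagram, so g ≅ B_4 ⊕ B_4 (dimension 36 + 36 = 72).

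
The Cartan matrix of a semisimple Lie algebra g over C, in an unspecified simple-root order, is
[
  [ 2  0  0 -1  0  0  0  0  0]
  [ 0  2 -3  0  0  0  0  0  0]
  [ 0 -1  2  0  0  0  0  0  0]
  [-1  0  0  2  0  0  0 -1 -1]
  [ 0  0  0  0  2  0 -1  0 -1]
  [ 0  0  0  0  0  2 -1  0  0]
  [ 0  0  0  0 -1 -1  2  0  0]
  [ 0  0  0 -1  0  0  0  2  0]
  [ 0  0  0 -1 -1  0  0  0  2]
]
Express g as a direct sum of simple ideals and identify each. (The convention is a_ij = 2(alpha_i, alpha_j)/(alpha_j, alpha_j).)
type D_7 + type G_2

The diagram associated to this matrix has two connected components: the simple roots {alpha_1, alpha_4, alpha_5, alpha_6, alpha_7, alpha_8, alpha_9} form a chain of 5 nodes with a fork of two nodes at one end (D_7), and {alpha_2, alpha_3} form two nodes joined by a triple edge (G_2). A semisimple Lie algebra decomposes uniquely as the direct sum of simple ideals, one per connected component of its Dynkin diagram, so g ≅ D_7 ⊕ G_2 (dimension 91 + 14 = 105).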